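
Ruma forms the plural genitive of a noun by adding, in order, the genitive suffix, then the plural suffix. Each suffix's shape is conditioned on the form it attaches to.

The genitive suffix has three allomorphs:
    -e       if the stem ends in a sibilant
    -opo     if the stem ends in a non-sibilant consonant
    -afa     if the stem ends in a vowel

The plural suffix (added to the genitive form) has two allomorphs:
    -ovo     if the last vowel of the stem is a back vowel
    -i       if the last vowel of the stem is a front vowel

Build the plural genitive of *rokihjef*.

rokihjefopoovo

Since the final sound of *rokihjef* is /f/ (a non-sibilant consonant), it takes -opo, giving *rokihjefopo*.
Since the last vowel of the genitive form *rokihjefopo* is /o/ (a back vowel), it takes -ovo, giving *rokihjefopoovo*.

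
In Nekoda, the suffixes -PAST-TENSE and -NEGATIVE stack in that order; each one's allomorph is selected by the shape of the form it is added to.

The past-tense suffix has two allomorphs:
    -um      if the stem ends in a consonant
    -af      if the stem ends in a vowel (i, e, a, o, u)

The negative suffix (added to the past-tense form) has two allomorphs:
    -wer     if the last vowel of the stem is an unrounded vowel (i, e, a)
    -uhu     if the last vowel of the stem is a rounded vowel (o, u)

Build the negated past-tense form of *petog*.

*petog*: final sound = /g/, a consonant → -um → *petogum*.
Since the last vowel of the past-tense form *petogum* is /u/ (a rounded vowel), it takes -uhu, giving *petogumuhu*.

petogumuhu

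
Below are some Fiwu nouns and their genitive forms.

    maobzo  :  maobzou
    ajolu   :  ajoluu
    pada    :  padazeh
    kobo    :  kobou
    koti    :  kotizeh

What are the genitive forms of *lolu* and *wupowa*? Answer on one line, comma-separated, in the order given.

loluu, wupowazeh

Looking at the last vowel of each stem: -u when the last vowel of the stem is a rounded vowel (*maobzo*, *ajolu*, *kobo*); -zeh when the last vowel of the stem is an unrounded vowel (*pada*, *koti*).
Since the last vowel of *lolu* is /u/ (a rounded vowel), it takes -u, giving *loluu*.
The last vowel of *wupowa* is /a/, which is an unrounded vowel, so the suffix is -zeh, giving *wupowazeh*.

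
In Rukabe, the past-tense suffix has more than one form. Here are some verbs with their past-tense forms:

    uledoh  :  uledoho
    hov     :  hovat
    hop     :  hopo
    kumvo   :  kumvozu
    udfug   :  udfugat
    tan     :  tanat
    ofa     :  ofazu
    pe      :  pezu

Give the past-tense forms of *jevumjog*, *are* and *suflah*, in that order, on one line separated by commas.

jevumjogat, arezu, suflaho

The suffix is conditioned by the final sound: -o when the stem ends in a voiceless consonant (*uledoh*, *hop*); -at when the stem ends in a voiced consonant (*hov*, *udfug*, *tan*); -zu when the stem ends in a vowel (*kumvo*, *ofa*, *pe*).
Since the final sound of *jevumjog* is /g/ (a voiced consonant), it takes -at, giving *jevumjogat*.
*are*: final sound = /e/, a vowel → -zu → *arezu*.
The final sound of *suflah* is /h/, which is a voiceless consonant, so the suffix is -o, giving *suflaho*.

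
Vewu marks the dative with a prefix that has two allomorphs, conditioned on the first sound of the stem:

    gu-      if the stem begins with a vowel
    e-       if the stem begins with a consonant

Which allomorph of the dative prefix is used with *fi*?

Since the first sound of *fi* is /f/ (a consonant), it takes e-.

e-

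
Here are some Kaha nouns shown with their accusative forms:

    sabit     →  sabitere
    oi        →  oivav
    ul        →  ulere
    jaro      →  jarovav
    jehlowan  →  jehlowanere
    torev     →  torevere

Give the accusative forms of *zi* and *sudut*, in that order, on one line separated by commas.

zivav, sudutere

The alternation tracks the final sound of the stem — -ere when the stem ends in a consonant (*sabit*, *ul*, *jehlowan*, *torev*); -vav when the stem ends in a vowel (*oi*, *jaro*).
Since the final sound of *zi* is /i/ (a vowel), it takes -vav, giving *zivav*.
The final sound of *sudut* is /t/, which is a consonant, so the suffix is -ere, giving *sudutere*.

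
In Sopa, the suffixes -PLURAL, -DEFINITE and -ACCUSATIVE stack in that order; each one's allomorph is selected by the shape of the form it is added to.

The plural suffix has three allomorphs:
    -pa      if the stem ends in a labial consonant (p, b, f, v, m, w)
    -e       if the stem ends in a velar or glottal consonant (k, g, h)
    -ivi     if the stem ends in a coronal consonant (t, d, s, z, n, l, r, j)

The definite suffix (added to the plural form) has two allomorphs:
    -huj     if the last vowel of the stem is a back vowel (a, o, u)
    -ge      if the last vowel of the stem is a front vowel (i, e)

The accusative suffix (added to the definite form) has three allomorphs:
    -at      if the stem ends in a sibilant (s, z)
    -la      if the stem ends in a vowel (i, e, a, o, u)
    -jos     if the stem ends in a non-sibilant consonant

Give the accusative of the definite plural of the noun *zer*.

zerivigela

The final consonant of *zer* is /r/, which is coronal, so the plural suffix is -ivi, giving *zerivi*.
Since the last vowel of the plural form *zerivi* is /i/ (a front vowel), it takes -ge, giving *zerivige*.
The final sound of the definite form *zerivige* is /e/, which is a vowel, so the accusative suffix is -la, giving *zerivigela*.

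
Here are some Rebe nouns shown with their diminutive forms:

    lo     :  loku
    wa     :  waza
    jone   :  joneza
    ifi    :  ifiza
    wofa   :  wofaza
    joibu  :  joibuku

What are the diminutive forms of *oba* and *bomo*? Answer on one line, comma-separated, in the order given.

obaza, bomoku

The alternation tracks the last vowel of the stem — -ku when the last vowel of the stem is a rounded vowel (*lo*, *joibu*); -za when the last vowel of the stem is an unrounded vowel (*wa*, *jone*, *ifi*, *wofa*).
Since the last vowel of *oba* is /a/ (an unrounded vowel), it takes -za, giving *obaza*.
*bomo* — last vowel /o/ (a rounded vowel) → -ku → *bomoku*.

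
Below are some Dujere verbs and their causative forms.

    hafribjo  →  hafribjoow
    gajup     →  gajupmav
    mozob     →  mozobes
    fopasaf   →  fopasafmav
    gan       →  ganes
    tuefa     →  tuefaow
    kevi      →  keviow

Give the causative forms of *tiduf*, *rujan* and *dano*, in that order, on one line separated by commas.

tidufmav, rujanes, danoow

Looking at the final sound of each stem: -mav when the stem ends in a voiceless consonant (*gajup*, *fopasaf*); -es when the stem ends in a voiced consonant (*mozob*, *gan*); -ow when the stem ends in a vowel (*hafribjo*, *tuefa*, *kevi*).
The final sound of *tiduf* is /f/, which is a voiceless consonant, so the suffix is -mav, giving *tidufmav*.
*rujan* — final sound /n/ (a voiced consonant) → -es → *rujanes*.
Since the final sound of *dano* is /o/ (a vowel), it takes -ow, giving *danoow*.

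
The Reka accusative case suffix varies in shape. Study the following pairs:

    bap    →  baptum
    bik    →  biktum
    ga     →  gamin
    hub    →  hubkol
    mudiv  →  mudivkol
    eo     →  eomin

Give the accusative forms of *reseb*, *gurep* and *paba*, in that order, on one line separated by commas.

The pattern is voicing of the final sound: -tum when the stem ends in a voiceless consonant (*bap*, *bik*); -kol when the stem ends in a voiced consonant (*hub*, *mudiv*); -min when the stem ends in a vowel (*ga*, *eo*).
*reseb* — final sound /b/ (a voiced consonant) → -kol → *resebkol*.
*gurep*: final sound = /p/, a voiceless consonant → -tum → *gureptum*.
The final sound of *paba* is /a/, which is a vowel, so the suffix is -min, giving *pabamin*.

resebkol, gureptum, pabamin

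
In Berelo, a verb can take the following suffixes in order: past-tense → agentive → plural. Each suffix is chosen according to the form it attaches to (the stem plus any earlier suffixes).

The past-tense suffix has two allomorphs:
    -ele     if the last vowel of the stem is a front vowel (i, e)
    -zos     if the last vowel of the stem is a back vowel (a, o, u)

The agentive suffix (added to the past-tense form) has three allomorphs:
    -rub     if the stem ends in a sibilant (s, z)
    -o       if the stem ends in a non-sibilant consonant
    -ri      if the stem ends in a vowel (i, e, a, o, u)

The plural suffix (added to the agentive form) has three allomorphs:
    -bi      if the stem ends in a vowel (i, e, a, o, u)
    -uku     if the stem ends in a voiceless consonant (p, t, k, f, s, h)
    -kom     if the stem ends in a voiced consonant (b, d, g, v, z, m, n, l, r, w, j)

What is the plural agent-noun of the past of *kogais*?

*kogais* — last vowel /i/ (a front vowel) → -ele → *kogaisele*.
Since the final sound of the past-tense form *kogaisele* is /e/ (a vowel), it takes -ri, giving *kogaiseleri*.
The agentive form *kogaiseleri*: final sound = /i/, a vowel → -bi → *kogaiseleribi*.

kogaiseleribi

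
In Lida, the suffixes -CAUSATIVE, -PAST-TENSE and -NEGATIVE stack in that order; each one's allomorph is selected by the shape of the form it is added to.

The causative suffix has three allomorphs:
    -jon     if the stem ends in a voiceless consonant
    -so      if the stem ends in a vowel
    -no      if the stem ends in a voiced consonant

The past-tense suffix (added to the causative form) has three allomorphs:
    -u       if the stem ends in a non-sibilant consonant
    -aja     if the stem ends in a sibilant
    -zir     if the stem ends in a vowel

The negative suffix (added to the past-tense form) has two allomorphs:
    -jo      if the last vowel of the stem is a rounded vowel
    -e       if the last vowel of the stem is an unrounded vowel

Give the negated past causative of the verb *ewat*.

ewatjonujo

*ewat* — final sound /t/ (a voiceless consonant) → -jon → *ewatjon*.
The final sound of the causative form *ewatjon* is /n/, which is a non-sibilant consonant, so the past-tense suffix is -u, giving *ewatjonu*.
The past-tense form *ewatjonu*: last vowel = /u/, a rounded vowel → -jo → *ewatjonujo*.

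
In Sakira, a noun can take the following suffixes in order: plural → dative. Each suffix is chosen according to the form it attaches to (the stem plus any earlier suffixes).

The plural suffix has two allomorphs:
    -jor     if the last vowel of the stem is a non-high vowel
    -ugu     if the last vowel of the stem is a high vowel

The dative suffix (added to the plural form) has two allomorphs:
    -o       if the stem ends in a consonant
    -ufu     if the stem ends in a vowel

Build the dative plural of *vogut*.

vogutuguufu

*vogut* — last vowel /u/ (a high vowel) → -ugu → *vogutugu*.
The final sound of the plural form *vogutugu* is /u/, which is a vowel, so the dative suffix is -ufu, giving *vogutuguufu*.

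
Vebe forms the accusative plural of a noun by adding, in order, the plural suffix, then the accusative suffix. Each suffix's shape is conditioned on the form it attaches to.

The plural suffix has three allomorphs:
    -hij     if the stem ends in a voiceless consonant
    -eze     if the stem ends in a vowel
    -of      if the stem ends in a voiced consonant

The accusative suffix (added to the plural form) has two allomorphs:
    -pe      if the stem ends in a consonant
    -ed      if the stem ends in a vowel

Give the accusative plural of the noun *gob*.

*gob*: final sound = /b/, a voiced consonant → -of → *gobof*.
Since the final sound of the plural form *gobof* is /f/ (a consonant), it takes -pe, giving *gobofpe*.

gobofpe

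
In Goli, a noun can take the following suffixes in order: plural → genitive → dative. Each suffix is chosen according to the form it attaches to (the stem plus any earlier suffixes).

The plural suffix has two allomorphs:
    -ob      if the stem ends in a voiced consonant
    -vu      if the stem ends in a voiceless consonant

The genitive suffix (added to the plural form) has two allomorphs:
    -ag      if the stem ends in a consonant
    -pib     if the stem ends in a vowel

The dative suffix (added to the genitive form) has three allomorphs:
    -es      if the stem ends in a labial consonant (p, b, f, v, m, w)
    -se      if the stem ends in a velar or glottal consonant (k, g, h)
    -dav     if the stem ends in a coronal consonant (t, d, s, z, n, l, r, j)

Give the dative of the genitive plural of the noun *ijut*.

*ijut*: final consonant = /t/, voiceless → -vu → *ijutvu*.
The plural form *ijutvu*: final sound = /u/, a vowel → -pib → *ijutvupib*.
The final consonant of the genitive form *ijutvupib* is /b/, which is labial, so the dative suffix is -es, giving *ijutvupibes*.

ijutvupibes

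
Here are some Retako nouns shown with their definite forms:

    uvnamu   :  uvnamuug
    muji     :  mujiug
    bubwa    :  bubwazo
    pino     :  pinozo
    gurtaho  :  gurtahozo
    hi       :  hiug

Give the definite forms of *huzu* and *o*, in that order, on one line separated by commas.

huzuug, ozo

Looking at the last vowel of each stem: -ug when the last vowel of the stem is a high vowel (*uvnamu*, *muji*, *hi*); -zo when the last vowel of the stem is a non-high vowel (*bubwa*, *pino*, *gurtaho*).
*huzu*: last vowel = /u/, a high vowel → -ug → *huzuug*.
*o*: last vowel = /o/, a non-high vowel → -zo → *ozo*.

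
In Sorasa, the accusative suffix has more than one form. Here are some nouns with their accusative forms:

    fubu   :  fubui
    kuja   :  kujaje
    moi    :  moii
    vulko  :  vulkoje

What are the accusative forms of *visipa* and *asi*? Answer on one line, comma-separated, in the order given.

Looking at the last vowel of each stem: -i when the last vowel of the stem is a high vowel (*fubu*, *moi*); -je when the last vowel of the stem is a non-high vowel (*kuja*, *vulko*).
*visipa* — last vowel /a/ (a non-high vowel) → -je → *visipaje*.
*asi*: last vowel = /i/, a high vowel → -i → *asii*.

visipaje, asii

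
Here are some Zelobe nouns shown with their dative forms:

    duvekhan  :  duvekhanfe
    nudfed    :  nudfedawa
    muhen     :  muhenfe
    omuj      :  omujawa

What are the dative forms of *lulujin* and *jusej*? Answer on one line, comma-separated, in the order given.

lulujinfe, jusejawa

Looking at the final consonant of each stem: -fe when the stem ends in a nasal (*duvekhan*, *muhen*); -awa when the stem ends in a non-nasal consonant (*nudfed*, *omuj*).
Since the final consonant of *lulujin* is /n/ (a nasal), it takes -fe, giving *lulujinfe*.
Since the final consonant of *jusej* is /j/ (non-nasal), it takes -awa, giving *jusejawa*.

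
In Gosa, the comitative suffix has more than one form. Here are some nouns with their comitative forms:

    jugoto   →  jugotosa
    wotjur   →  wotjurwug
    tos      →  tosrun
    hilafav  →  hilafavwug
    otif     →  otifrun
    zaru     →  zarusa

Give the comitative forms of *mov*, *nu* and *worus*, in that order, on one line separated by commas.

movwug, nusa, worusrun

Looking at the final sound of each stem: -run when the stem ends in a voiceless consonant (*tos*, *otif*); -wug when the stem ends in a voiced consonant (*wotjur*, *hilafav*); -sa when the stem ends in a vowel (*jugoto*, *zaru*).
The final sound of *mov* is /v/, which is a voiced consonant, so the suffix is -wug, giving *movwug*.
*nu* — final sound /u/ (a vowel) → -sa → *nusa*.
The final sound of *worus* is /s/, which is a voiceless consonant, so the suffix is -run, giving *worusrun*.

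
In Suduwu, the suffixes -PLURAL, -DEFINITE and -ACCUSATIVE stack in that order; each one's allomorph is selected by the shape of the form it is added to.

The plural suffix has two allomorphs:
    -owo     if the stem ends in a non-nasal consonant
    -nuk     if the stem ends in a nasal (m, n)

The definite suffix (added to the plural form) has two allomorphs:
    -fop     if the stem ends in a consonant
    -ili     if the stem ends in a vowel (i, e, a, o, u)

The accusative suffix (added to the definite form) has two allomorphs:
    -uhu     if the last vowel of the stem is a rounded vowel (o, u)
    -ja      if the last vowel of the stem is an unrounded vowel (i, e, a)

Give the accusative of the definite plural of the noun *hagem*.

hagemnukfopuhu

Since the final consonant of *hagem* is /m/ (a nasal), it takes -nuk, giving *hagemnuk*.
The final sound of the plural form *hagemnuk* is /k/, which is a consonant, so the definite suffix is -fop, giving *hagemnukfop*.
The last vowel of the definite form *hagemnukfop* is /o/, which is a rounded vowel, so the accusative suffix is -uhu, giving *hagemnukfopuhu*.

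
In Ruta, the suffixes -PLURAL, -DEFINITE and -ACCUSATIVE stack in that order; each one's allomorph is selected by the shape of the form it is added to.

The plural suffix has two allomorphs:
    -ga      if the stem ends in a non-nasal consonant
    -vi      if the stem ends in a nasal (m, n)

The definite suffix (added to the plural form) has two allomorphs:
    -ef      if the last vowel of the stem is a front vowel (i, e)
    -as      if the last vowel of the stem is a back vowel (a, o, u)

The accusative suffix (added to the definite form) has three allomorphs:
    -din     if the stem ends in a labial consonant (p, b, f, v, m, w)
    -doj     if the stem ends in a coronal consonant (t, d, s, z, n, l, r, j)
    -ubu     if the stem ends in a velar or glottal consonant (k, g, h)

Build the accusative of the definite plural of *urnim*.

urnimviefdin

*urnim* — final consonant /m/ (a nasal) → -vi → *urnimvi*.
The plural form *urnimvi*: last vowel = /i/, a front vowel → -ef → *urnimvief*.
Since the final consonant of the definite form *urnimvief* is /f/ (labial), it takes -din, giving *urnimviefdin*.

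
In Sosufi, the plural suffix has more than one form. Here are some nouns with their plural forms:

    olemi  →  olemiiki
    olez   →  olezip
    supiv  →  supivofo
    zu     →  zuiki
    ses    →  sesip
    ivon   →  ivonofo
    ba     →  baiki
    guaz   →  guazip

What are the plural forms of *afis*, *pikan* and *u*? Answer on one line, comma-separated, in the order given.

Looking at the final sound of each stem: -ip when the stem ends in a sibilant (*olez*, *ses*, *guaz*); -ofo when the stem ends in a non-sibilant consonant (*supiv*, *ivon*); -iki when the stem ends in a vowel (*olemi*, *zu*, *ba*).
The final sound of *afis* is /s/, which is a sibilant, so the suffix is -ip, giving *afisip*.
Since the final sound of *pikan* is /n/ (a non-sibilant consonant), it takes -ofo, giving *pikanofo*.
The final sound of *u* is /u/, which is a vowel, so the suffix is -iki, giving *uiki*.

afisip, pikanofo, uiki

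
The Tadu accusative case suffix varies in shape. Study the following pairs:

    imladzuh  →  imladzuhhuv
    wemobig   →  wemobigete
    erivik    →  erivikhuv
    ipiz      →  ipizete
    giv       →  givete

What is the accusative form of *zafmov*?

zafmovete

Looking at the final consonant of each stem: -huv when the stem ends in a voiceless consonant (*imladzuh*, *erivik*); -ete when the stem ends in a voiced consonant (*wemobig*, *ipiz*, *giv*).
*zafmov*: final consonant = /v/, voiced → -ete → *zafmovete*.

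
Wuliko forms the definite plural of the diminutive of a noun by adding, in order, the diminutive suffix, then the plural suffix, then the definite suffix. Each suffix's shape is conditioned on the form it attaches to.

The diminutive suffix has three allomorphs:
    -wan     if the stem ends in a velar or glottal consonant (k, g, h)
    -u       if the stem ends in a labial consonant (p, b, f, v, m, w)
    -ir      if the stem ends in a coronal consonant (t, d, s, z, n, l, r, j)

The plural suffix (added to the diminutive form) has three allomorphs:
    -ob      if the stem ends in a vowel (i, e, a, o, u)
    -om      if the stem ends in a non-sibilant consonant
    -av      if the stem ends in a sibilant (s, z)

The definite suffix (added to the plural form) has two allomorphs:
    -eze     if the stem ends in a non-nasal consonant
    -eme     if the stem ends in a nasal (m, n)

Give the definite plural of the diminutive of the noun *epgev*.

*epgev*: final consonant = /v/, labial → -u → *epgevu*.
The diminutive form *epgevu* — final sound /u/ (a vowel) → -ob → *epgevuob*.
Since the final consonant of the plural form *epgevuob* is /b/ (non-nasal), it takes -eze, giving *epgevuobeze*.

epgevuobeze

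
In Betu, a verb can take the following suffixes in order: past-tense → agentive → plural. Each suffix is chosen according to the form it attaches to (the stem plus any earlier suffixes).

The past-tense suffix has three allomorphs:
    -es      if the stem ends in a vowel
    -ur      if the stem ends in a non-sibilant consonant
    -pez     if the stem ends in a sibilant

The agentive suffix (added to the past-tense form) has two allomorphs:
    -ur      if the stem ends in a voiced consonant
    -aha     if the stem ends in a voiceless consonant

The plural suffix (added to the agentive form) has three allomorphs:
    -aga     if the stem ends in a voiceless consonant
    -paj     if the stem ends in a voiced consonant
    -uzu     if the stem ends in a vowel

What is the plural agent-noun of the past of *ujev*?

*ujev*: final sound = /v/, a non-sibilant consonant → -ur → *ujevur*.
The past-tense form *ujevur* — final consonant /r/ (voiced) → -ur → *ujevurur*.
The agentive form *ujevurur* — final sound /r/ (a voiced consonant) → -paj → *ujevururpaj*.

ujevururpaj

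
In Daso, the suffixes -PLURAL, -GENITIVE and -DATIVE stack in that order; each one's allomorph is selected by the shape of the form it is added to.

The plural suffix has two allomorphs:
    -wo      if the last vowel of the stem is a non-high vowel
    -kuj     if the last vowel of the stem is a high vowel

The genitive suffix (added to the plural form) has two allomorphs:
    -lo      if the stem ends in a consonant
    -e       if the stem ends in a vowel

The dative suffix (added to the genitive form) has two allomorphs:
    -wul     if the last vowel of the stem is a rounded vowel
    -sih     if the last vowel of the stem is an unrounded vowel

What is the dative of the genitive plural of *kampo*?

kampowoesih

*kampo* — last vowel /o/ (a non-high vowel) → -wo → *kampowo*.
The final sound of the plural form *kampowo* is /o/, which is a vowel, so the genitive suffix is -e, giving *kampowoe*.
Since the last vowel of the genitive form *kampowoe* is /e/ (an unrounded vowel), it takes -sih, giving *kampowoesih*.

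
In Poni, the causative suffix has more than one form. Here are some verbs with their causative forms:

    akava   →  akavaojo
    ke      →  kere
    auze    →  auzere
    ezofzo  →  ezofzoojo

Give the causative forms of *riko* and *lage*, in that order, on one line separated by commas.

rikoojo, lagere

The pattern is front/back vowel harmony: -re when the last vowel of the stem is a front vowel (*ke*, *auze*); -ojo when the last vowel of the stem is a back vowel (*akava*, *ezofzo*).
Since the last vowel of *riko* is /o/ (a back vowel), it takes -ojo, giving *rikoojo*.
The last vowel of *lage* is /e/, which is a front vowel, so the suffix is -re, giving *lagere*.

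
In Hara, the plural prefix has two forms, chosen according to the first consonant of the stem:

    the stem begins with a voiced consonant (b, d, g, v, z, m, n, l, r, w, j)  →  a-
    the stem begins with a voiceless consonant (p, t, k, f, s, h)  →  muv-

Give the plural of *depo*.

adepo

The first consonant of *depo* is /d/, which is voiced, so the prefix is a-, giving *adepo*.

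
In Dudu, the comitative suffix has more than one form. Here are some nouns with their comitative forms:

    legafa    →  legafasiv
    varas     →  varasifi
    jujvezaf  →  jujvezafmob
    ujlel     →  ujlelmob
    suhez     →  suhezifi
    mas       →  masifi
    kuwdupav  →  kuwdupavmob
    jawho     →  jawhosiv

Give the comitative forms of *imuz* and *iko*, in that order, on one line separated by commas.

The alternation tracks the final sound of the stem — -ifi when the stem ends in a sibilant (*varas*, *suhez*, *mas*); -mob when the stem ends in a non-sibilant consonant (*jujvezaf*, *ujlel*, *kuwdupav*); -siv when the stem ends in a vowel (*legafa*, *jawho*).
*imuz* — final sound /z/ (a sibilant) → -ifi → *imuzifi*.
*iko* — final sound /o/ (a vowel) → -siv → *ikosiv*.

imuzifi, ikosiv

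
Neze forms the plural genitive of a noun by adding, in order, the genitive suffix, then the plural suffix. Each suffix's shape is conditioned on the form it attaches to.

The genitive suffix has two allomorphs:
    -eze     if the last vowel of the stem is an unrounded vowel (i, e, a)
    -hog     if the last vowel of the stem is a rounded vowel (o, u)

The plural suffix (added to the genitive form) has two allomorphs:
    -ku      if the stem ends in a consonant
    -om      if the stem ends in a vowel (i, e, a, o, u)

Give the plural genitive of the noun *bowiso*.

*bowiso* — last vowel /o/ (a rounded vowel) → -hog → *bowisohog*.
Since the final sound of the genitive form *bowisohog* is /g/ (a consonant), it takes -ku, giving *bowisohogku*.

bowisohogku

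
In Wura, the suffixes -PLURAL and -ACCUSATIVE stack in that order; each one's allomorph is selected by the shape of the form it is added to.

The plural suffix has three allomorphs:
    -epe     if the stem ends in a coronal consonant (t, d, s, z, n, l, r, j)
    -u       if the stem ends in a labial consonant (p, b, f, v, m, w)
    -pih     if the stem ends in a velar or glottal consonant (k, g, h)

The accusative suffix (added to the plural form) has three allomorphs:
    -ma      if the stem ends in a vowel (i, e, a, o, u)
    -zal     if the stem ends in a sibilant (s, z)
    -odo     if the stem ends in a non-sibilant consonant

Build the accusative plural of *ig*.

*ig* — final consonant /g/ (velar/glottal) → -pih → *igpih*.
The final sound of the plural form *igpih* is /h/, which is a non-sibilant consonant, so the accusative suffix is -odo, giving *igpihodo*.

igpihodo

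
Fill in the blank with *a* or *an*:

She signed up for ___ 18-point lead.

an

The indefinite article is chosen by the initial *sound* of the following word, not its spelling.
The number *18* is spoken "eighteen", beginning with /ˌeɪˈtiːn/ — a vowel sound.
So the article is *an*: She signed up for an 18-point lead.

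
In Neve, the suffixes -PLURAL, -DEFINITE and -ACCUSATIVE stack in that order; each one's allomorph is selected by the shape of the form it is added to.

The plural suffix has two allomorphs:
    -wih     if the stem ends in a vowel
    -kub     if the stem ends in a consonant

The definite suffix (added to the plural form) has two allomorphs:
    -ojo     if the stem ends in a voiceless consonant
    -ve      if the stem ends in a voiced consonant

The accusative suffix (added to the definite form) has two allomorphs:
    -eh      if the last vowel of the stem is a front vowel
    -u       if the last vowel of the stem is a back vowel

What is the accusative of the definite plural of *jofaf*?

Since the final sound of *jofaf* is /f/ (a consonant), it takes -kub, giving *jofafkub*.
The plural form *jofafkub* — final consonant /b/ (voiced) → -ve → *jofafkubve*.
The definite form *jofafkubve*: last vowel = /e/, a front vowel → -eh → *jofafkubveeh*.

jofafkubveeh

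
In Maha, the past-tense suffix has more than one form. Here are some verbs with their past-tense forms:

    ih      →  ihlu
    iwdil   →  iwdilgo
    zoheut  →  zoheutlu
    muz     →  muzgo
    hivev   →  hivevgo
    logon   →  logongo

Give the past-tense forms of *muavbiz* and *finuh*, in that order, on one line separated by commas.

Looking at the final consonant of each stem: -lu when the stem ends in a voiceless consonant (*ih*, *zoheut*); -go when the stem ends in a voiced consonant (*iwdil*, *muz*, *hivev*, *logon*).
The final consonant of *muavbiz* is /z/, which is voiced, so the suffix is -go, giving *muavbizgo*.
*finuh*: final consonant = /h/, voiceless → -lu → *finuhlu*.

muavbizgo, finuhlu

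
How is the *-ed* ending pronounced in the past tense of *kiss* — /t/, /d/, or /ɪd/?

/t/

The stem *kiss* ends in a voiceless consonant other than /t/.
The -ed suffix is realized as /ɪd/ after /t, d/; as /t/ after other voiceless consonants; and as /d/ after other voiced sounds.
So -ed on *kiss* is pronounced /t/.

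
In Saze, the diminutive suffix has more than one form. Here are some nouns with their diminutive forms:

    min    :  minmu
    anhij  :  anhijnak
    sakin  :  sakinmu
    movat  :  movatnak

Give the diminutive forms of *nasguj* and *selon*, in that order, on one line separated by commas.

The pattern is nasality of the final consonant: -mu when the stem ends in a nasal (*min*, *sakin*); -nak when the stem ends in a non-nasal consonant (*anhij*, *movat*).
The final consonant of *nasguj* is /j/, which is non-nasal, so the suffix is -nak, giving *nasgujnak*.
The final consonant of *selon* is /n/, which is a nasal, so the suffix is -mu, giving *selonmu*.

nasgujnak, selonmu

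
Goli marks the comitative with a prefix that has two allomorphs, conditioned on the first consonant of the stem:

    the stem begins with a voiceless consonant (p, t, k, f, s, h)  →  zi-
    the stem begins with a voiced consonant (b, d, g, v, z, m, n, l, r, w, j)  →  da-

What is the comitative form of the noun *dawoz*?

*dawoz*: first consonant = /d/, voiced → da- → *dadawoz*.

dadawoz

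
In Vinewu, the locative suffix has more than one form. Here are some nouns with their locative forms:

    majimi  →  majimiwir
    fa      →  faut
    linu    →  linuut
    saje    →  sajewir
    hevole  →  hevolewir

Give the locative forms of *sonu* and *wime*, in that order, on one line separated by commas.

Looking at the last vowel of each stem: -wir when the last vowel of the stem is a front vowel (*majimi*, *saje*, *hevole*); -ut when the last vowel of the stem is a back vowel (*fa*, *linu*).
Since the last vowel of *sonu* is /u/ (a back vowel), it takes -ut, giving *sonuut*.
The last vowel of *wime* is /e/, which is a front vowel, so the suffix is -wir, giving *wimewir*.

sonuut, wimewir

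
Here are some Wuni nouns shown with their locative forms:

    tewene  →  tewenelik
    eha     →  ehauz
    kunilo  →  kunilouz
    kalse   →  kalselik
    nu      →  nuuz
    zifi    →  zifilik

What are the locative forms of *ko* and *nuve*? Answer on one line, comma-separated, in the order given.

kouz, nuvelik

The suffix is conditioned by the last vowel: -lik when the last vowel of the stem is a front vowel (*tewene*, *kalse*, *zifi*); -uz when the last vowel of the stem is a back vowel (*eha*, *kunilo*, *nu*).
*ko* — last vowel /o/ (a back vowel) → -uz → *kouz*.
The last vowel of *nuve* is /e/, which is a front vowel, so the suffix is -lik, giving *nuvelik*.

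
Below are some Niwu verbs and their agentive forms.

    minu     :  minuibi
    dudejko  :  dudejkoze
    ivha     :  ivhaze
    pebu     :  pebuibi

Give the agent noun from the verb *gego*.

The alternation tracks the last vowel of the stem — -ibi when the last vowel of the stem is a high vowel (*minu*, *pebu*); -ze when the last vowel of the stem is a non-high vowel (*dudejko*, *ivha*).
The last vowel of *gego* is /o/, which is a non-high vowel, so the suffix is -ze, giving *gegoze*.

gegoze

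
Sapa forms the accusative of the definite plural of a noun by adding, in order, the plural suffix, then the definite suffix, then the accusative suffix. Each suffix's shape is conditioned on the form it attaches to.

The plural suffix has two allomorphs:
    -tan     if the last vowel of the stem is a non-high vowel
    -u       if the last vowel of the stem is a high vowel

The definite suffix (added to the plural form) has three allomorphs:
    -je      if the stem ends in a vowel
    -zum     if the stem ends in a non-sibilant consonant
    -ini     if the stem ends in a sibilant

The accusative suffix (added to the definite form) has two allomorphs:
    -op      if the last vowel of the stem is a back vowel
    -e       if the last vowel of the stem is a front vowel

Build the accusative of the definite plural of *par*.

partanzumop

Since the last vowel of *par* is /a/ (a non-high vowel), it takes -tan, giving *partan*.
The final sound of the plural form *partan* is /n/, which is a non-sibilant consonant, so the definite suffix is -zum, giving *partanzum*.
Since the last vowel of the definite form *partanzum* is /u/ (a back vowel), it takes -op, giving *partanzumop*.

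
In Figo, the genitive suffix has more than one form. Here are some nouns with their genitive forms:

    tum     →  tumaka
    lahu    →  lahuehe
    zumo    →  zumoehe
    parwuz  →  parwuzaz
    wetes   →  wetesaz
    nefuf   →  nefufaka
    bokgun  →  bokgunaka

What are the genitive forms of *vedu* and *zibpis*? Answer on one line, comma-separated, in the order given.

veduehe, zibpisaz

Looking at the final sound of each stem: -az when the stem ends in a sibilant (*parwuz*, *wetes*); -aka when the stem ends in a non-sibilant consonant (*tum*, *nefuf*, *bokgun*); -ehe when the stem ends in a vowel (*lahu*, *zumo*).
*vedu* — final sound /u/ (a vowel) → -ehe → *veduehe*.
Since the final sound of *zibpis* is /s/ (a sibilant), it takes -az, giving *zibpisaz*.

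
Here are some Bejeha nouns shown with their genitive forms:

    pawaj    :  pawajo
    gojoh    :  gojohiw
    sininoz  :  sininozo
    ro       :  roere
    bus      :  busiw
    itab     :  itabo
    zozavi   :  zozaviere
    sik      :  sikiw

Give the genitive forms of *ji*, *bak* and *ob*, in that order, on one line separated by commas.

The pattern is voicing of the final sound: -iw when the stem ends in a voiceless consonant (*gojoh*, *bus*, *sik*); -o when the stem ends in a voiced consonant (*pawaj*, *sininoz*, *itab*); -ere when the stem ends in a vowel (*ro*, *zozavi*).
The final sound of *ji* is /i/, which is a vowel, so the suffix is -ere, giving *jiere*.
*bak*: final sound = /k/, a voiceless consonant → -iw → *bakiw*.
*ob* — final sound /b/ (a voiced consonant) → -o → *obo*.

jiere, bakiw, obo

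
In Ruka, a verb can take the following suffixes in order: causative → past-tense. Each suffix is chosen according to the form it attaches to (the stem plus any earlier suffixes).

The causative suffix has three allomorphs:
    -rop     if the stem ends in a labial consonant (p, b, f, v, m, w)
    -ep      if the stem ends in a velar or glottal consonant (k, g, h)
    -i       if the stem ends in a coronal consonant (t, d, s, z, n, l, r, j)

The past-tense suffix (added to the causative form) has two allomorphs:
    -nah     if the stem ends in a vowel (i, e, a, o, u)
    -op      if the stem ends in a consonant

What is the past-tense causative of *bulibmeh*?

bulibmehepop

*bulibmeh* — final consonant /h/ (velar/glottal) → -ep → *bulibmehep*.
The causative form *bulibmehep*: final sound = /p/, a consonant → -op → *bulibmehepop*.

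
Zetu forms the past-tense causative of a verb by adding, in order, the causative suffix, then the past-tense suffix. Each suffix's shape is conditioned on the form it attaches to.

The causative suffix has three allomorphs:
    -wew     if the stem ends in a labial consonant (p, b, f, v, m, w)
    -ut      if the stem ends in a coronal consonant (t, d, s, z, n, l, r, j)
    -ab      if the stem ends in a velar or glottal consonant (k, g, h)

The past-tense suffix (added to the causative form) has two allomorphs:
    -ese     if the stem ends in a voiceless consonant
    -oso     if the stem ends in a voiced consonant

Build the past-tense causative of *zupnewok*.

zupnewokaboso

*zupnewok*: final consonant = /k/, velar/glottal → -ab → *zupnewokab*.
The final consonant of the causative form *zupnewokab* is /b/, which is voiced, so the past-tense suffix is -oso, giving *zupnewokaboso*.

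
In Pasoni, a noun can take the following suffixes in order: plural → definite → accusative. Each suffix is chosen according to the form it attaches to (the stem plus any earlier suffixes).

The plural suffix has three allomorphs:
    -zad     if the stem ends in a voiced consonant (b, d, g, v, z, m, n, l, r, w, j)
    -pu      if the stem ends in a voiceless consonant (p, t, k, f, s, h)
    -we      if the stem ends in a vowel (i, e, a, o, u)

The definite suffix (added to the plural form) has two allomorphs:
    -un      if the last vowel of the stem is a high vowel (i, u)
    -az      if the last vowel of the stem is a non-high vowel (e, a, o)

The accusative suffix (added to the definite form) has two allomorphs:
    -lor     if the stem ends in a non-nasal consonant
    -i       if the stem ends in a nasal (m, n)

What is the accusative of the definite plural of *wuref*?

wurefpuuni

The final sound of *wuref* is /f/, which is a voiceless consonant, so the plural suffix is -pu, giving *wurefpu*.
The plural form *wurefpu* — last vowel /u/ (a high vowel) → -un → *wurefpuun*.
The definite form *wurefpuun*: final consonant = /n/, a nasal → -i → *wurefpuuni*.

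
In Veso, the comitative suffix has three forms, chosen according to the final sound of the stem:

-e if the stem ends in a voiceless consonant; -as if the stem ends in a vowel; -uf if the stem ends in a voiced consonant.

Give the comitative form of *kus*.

kuse

*kus* — final sound /s/ (a voiceless consonant) → -e → *kuse*.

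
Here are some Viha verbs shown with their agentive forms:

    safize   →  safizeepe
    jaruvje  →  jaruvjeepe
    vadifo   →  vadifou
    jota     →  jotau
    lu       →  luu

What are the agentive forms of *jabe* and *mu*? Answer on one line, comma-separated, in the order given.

The suffix is conditioned by the last vowel: -epe when the last vowel of the stem is a front vowel (*safize*, *jaruvje*); -u when the last vowel of the stem is a back vowel (*vadifo*, *jota*, *lu*).
*jabe*: last vowel = /e/, a front vowel → -epe → *jabeepe*.
*mu* — last vowel /u/ (a back vowel) → -u → *muu*.

jabeepe, muu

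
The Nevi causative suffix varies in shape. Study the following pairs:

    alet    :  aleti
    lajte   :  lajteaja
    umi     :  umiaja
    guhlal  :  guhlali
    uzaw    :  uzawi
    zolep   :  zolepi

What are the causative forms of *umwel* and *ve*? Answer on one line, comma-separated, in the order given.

umweli, veaja

The alternation tracks the final sound of the stem — -i when the stem ends in a consonant (*alet*, *guhlal*, *uzaw*, *zolep*); -aja when the stem ends in a vowel (*lajte*, *umi*).
The final sound of *umwel* is /l/, which is a consonant, so the suffix is -i, giving *umweli*.
*ve*: final sound = /e/, a vowel → -aja → *veaja*.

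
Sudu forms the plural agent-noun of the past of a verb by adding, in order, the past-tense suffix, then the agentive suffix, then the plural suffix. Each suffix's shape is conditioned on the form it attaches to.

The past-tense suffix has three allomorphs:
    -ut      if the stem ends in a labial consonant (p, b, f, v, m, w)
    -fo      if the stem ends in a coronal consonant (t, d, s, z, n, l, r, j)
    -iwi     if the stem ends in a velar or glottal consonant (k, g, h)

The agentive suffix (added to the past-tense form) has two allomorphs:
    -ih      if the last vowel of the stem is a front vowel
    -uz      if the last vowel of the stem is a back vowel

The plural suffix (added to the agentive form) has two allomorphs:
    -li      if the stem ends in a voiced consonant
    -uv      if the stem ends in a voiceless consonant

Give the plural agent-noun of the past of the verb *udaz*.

udazfouzli

The final consonant of *udaz* is /z/, which is coronal, so the past-tense suffix is -fo, giving *udazfo*.
The last vowel of the past-tense form *udazfo* is /o/, which is a back vowel, so the agentive suffix is -uz, giving *udazfouz*.
The agentive form *udazfouz*: final consonant = /z/, voiced → -li → *udazfouzli*.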